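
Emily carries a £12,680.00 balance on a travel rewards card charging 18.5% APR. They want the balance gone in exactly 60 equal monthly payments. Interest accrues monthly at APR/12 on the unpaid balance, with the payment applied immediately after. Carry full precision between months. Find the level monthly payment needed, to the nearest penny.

£325.45

Monthly rate r = 18.5%/12 = 1.54167% = 0.0154167.
Level-payment amortization: P = B₀·r / (1 − (1+r)^(−n)) = 12680.00·0.0154167 / (1 − 1.01542^(−60)).
Denominator 1 − (1+r)^(−60) = 0.600660057.
P = 195.483 / 0.600660057 ≈ 325.45.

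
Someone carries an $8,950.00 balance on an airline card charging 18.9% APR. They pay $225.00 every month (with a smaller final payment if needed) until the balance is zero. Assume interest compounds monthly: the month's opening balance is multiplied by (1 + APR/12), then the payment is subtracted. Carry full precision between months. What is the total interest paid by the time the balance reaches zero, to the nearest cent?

$5,229.64

Monthly rate r = 18.9%/12 = 1.575% = 0.01575.
Payoff takes n = ⌈−ln(1 − rB₀/P)/ln(1+r)⌉ = ⌈63.020⌉ = 64 payments; the last is $4.64.
Total paid = 63·$225.00 + $4.64 = $14,179.64.
Total interest = total paid − principal = $14,179.64 − $8,950.00 = $5,229.64.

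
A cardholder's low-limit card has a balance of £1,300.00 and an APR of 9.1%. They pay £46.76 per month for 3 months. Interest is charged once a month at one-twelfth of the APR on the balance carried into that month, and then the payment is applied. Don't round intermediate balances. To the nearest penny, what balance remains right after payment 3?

Monthly rate r = 9.1%/12 = 0.758333% = 0.00758333.
Each month: B ← B·(1+r) − £46.76.
Month 1: interest £9.86; balance after payment £1,263.10.
Month 2: interest £9.58; balance after payment £1,225.92.
Month 3: interest £9.30; balance after payment £1,188.45.

£1,188.45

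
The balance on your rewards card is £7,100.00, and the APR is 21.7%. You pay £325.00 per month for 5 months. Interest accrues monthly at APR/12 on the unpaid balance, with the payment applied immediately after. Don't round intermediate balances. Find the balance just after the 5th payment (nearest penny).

Monthly rate r = 21.7%/12 = 1.80833% = 0.0180833.
Each month: B ← B·(1+r) − £325.00.
Month 1: interest £128.39; balance after payment £6,903.39.
Month 2: interest £124.84; balance after payment £6,703.23.
Month 3: interest £121.22; balance after payment £6,499.44.
Month 4: interest £117.53; balance after payment £6,291.98.
Month 5: interest £113.78; balance after payment £6,080.76.

£6,080.76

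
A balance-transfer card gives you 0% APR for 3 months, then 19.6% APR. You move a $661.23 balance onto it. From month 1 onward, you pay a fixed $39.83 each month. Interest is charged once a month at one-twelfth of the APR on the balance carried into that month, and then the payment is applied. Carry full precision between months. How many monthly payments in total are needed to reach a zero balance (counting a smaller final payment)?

19 payments

Promo months 1–3 at r₀ = 0%/12 = 0; months 4+ at r₁ = 19.6%/12 = 0.0163333.
After month 3 (no interest yet): B = $661.23 − 3·$39.83 = $541.74.
Then at r₁ with $39.83/mo: n₂ = −ln(1 − r₁·B/P)/ln(1+r₁) ≈ 15.51 → 16 more payments.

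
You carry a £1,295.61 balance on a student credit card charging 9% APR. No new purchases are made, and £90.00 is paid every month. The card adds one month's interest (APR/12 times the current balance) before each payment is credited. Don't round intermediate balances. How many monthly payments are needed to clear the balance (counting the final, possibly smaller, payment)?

Monthly rate r = 9%/12 = 0.75% = 0.0075.
Recurrence: B ← B·(1+r) − £90.00.
Month 1: interest £9.72; balance after payment £1,215.33.
Month 2: interest £9.11; balance after payment £1,134.44.
Closed form: n = −ln(1 − rB₀/P)/ln(1+r) = −ln(0.89203)/ln(1.0075) ≈ 15.291, so the balance reaches zero during payment 16.

16 months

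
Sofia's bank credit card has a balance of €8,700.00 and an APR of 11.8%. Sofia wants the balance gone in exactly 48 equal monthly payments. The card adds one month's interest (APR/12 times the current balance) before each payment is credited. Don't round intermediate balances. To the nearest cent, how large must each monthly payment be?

€228.25

Monthly rate r = 11.8%/12 = 0.983333% = 0.00983333.
Level-payment amortization: P = B₀·r / (1 − (1+r)^(−n)) = 8700.00·0.00983333 / (1 − 1.00983^(−48)).
Denominator 1 − (1+r)^(−48) = 0.374806724.
P = 85.55 / 0.374806724 ≈ 228.25.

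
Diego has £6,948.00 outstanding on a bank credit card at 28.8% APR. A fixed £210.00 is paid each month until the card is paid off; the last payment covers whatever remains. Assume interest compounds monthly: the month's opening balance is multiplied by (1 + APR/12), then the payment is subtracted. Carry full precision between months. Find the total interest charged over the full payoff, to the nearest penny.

£7,044.21

Monthly rate r = 28.8%/12 = 2.4% = 0.024.
Payoff takes n = ⌈−ln(1 − rB₀/P)/ln(1+r)⌉ = ⌈66.627⌉ = 67 payments; the last is £132.21.
Total paid = 66·£210.00 + £132.21 = £13,992.21.
Total interest = total paid − principal = £13,992.21 − £6,948.00 = £7,044.21.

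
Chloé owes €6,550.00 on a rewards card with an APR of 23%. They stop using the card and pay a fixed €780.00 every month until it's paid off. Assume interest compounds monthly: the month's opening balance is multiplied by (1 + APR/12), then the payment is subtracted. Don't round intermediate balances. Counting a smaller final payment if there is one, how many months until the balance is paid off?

Monthly rate r = 23%/12 = 1.91667% = 0.0191667.
Recurrence: B ← B·(1+r) − €780.00.
Month 1: interest €125.54; balance after payment €5,895.54.
Month 2: interest €113.00; balance after payment €5,228.54.
Closed form: n = −ln(1 − rB₀/P)/ln(1+r) = −ln(0.83905)/ln(1.01917) ≈ 9.243, so the balance reaches zero during payment 10.

10 payments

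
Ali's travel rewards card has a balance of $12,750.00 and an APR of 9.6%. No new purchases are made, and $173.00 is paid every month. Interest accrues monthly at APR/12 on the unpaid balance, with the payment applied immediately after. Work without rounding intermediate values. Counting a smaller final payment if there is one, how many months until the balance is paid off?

Monthly rate r = 9.6%/12 = 0.8% = 0.008.
Recurrence: B ← B·(1+r) − $173.00.
Month 1: interest $102.00; balance after payment $12,679.00.
Month 2: interest $101.43; balance after payment $12,607.43.
Closed form: n = −ln(1 − rB₀/P)/ln(1+r) = −ln(0.4104)/ln(1.008) ≈ 111.771, so the balance reaches zero during payment 112.

112 months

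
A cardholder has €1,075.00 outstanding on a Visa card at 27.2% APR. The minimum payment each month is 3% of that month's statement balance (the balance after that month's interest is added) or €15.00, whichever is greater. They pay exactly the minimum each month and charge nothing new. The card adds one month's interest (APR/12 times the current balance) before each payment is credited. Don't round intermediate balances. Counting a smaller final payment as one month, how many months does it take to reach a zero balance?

158 months

Monthly rate r = 27.2%/12 = 2.26667% = 0.0226667.
While 3% of the post-interest balance exceeds €15.00, each month B ← (B·(1+r))·(1 − 0.03), i.e. B shrinks by the factor (1+r)·0.97 = 0.99199.
This holds for months 1–98. Entering month 99 the balance is €488.63; 3% of the post-interest balance is now below €15.00, so the flat €15.00 minimum applies from here.
From month 99 a fixed €15.00 at rate r clears €488.63 in 60 more payments. Total: 98 + 60 = 158 months.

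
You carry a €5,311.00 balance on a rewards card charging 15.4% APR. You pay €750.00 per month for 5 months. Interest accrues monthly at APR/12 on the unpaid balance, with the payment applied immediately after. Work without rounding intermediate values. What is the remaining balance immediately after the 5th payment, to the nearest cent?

Monthly rate r = 15.4%/12 = 1.28333% = 0.0128333.
Each month: B ← B·(1+r) − €750.00.
Month 1: interest €68.16; balance after payment €4,629.16.
Month 2: interest €59.41; balance after payment €3,938.57.
Month 3: interest €50.54; balance after payment €3,239.11.
Month 4: interest €41.57; balance after payment €2,530.68.
Month 5: interest €32.48; balance after payment €1,813.16.

€1,813.16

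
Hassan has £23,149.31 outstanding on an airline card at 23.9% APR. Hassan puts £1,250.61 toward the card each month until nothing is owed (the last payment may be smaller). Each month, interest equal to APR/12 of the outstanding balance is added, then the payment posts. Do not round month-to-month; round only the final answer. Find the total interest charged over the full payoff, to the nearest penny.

Monthly rate r = 23.9%/12 = 1.99167% = 0.0199167.
Payoff takes n = ⌈−ln(1 − rB₀/P)/ln(1+r)⌉ = ⌈23.321⌉ = 24 payments; the last is £404.66.
Total paid = 23·£1,250.61 + £404.66 = £29,168.69.
Total interest = total paid − principal = £29,168.69 − £23,149.31 = £6,019.38.

£6,019.38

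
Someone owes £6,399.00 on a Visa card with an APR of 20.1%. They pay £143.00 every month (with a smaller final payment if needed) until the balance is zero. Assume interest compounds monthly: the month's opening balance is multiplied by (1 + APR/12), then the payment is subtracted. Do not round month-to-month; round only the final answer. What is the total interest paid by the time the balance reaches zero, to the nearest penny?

Monthly rate r = 20.1%/12 = 1.675% = 0.01675.
Payoff takes n = ⌈−ln(1 − rB₀/P)/ln(1+r)⌉ = ⌈83.343⌉ = 84 payments; the last is £49.28.
Total paid = 83·£143.00 + £49.28 = £11,918.28.
Total interest = total paid − principal = £11,918.28 − £6,399.00 = £5,519.28.

£5,519.28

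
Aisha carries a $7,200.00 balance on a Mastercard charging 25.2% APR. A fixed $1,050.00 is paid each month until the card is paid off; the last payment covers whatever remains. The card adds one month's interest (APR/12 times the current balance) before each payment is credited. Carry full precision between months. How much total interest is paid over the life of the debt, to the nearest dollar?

$658

Monthly rate r = 25.2%/12 = 2.1% = 0.021.
Payoff takes n = ⌈−ln(1 − rB₀/P)/ln(1+r)⌉ = ⌈7.482⌉ = 8 payments; the last is $508.32.
Total paid = 7·$1,050.00 + $508.32 = $7,858.32.
Total interest = total paid − principal = $7,858.32 − $7,200.00 = $658.32.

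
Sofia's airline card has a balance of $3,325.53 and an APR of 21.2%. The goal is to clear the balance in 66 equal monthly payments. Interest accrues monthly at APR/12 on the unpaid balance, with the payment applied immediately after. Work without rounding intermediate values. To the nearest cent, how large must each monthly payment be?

Monthly rate r = 21.2%/12 = 1.76667% = 0.0176667.
Level-payment amortization: P = B₀·r / (1 − (1+r)^(−n)) = 3325.53·0.0176667 / (1 − 1.01767^(−66)).
Denominator 1 − (1+r)^(−66) = 0.685200722.
P = 58.751 / 0.685200722 ≈ 85.74.

$85.74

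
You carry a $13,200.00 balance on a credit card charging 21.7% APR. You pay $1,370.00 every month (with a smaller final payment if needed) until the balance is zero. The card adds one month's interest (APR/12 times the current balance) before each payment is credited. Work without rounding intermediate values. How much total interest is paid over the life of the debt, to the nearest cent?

$1,437.22

Monthly rate r = 21.7%/12 = 1.80833% = 0.0180833.
Payoff takes n = ⌈−ln(1 − rB₀/P)/ln(1+r)⌉ = ⌈10.682⌉ = 11 payments; the last is $937.22.
Total paid = 10·$1,370.00 + $937.22 = $14,637.22.
Total interest = total paid − principal = $14,637.22 − $13,200.00 = $1,437.22.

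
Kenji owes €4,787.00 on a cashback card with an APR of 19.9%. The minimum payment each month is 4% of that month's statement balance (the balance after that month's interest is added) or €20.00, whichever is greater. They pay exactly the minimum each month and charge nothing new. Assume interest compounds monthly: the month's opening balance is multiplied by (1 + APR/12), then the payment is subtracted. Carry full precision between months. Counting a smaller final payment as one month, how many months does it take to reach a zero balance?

126 months

Monthly rate r = 19.9%/12 = 1.65833% = 0.0165833.
While 4% of the post-interest balance exceeds €20.00, each month B ← (B·(1+r))·(1 − 0.04), i.e. B shrinks by the factor (1+r)·0.96 = 0.97592.
This holds for months 1–94. Entering month 95 the balance is €484.17; 4% of the post-interest balance is now below €20.00, so the flat €20.00 minimum applies from here.
From month 95 a fixed €20.00 at rate r clears €484.17 in 32 more payments. Total: 94 + 32 = 126 months.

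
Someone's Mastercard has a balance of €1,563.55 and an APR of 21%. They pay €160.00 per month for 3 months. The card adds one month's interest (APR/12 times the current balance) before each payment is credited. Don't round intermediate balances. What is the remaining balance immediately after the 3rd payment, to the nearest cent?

€1,158.63

Monthly rate r = 21%/12 = 1.75% = 0.0175.
Each month: B ← B·(1+r) − €160.00.
Month 1: interest €27.36; balance after payment €1,430.91.
Month 2: interest €25.04; balance after payment €1,295.95.
Month 3: interest €22.68; balance after payment €1,158.63.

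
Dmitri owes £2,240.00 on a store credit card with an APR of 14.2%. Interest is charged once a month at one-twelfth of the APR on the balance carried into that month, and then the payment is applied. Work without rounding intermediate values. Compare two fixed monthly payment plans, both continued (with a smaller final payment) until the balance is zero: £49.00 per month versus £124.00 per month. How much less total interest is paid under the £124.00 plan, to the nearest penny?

£707.94

Monthly rate r = 14.2%/12 = 1.18333% = 0.0118333.
At £49.00/mo: n = ⌈−ln(1 − rB₀/P)/ln(1+r)⌉ = 67 payments (last £9.15); total interest = total paid − £2,240.00 = £1,003.15.
At £124.00/mo: 21 payments (last £55.21); total interest £295.21.
Interest saved = £1,003.15 − £295.21 = £707.94.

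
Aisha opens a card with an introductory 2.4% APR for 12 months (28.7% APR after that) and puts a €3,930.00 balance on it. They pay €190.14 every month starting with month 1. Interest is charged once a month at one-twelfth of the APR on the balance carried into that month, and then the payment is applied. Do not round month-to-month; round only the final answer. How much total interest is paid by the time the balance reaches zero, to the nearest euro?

Promo months 1–12 at r₀ = 2.4%/12 = 0.002; months 13+ at r₁ = 28.7%/12 = 0.0239167.
After month 12: iterate B ← B·(1+r₀) − €190.14 for 12 months → €1,718.42.
Then at r₁ with €190.14/mo: n₂ = −ln(1 − r₁·B/P)/ln(1+r₁) ≈ 10.30 → 11 more payments.
Total paid = 22·€190.14 + €58.29 = €4,241.37; interest = €4,241.37 − €3,930.00 = €311.37.

€311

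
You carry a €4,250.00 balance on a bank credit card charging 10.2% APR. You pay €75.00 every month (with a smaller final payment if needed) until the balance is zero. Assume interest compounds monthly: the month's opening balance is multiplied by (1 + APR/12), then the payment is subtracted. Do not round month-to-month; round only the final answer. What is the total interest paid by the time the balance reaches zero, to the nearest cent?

€1,572.95

Monthly rate r = 10.2%/12 = 0.85% = 0.0085.
Payoff takes n = ⌈−ln(1 − rB₀/P)/ln(1+r)⌉ = ⌈77.638⌉ = 78 payments; the last is €47.95.
Total paid = 77·€75.00 + €47.95 = €5,822.95.
Total interest = total paid − principal = €5,822.95 − €4,250.00 = €1,572.95.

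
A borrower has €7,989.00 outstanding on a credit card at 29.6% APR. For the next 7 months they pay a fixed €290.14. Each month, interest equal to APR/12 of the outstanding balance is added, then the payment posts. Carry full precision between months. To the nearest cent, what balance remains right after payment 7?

Monthly rate r = 29.6%/12 = 2.46667% = 0.0246667.
Each month: B ← B·(1+r) − €290.14.
Month 1: interest €197.06; balance after payment €7,895.92.
Month 2: interest €194.77; balance after payment €7,800.55.
Month 3: interest €192.41; balance after payment €7,702.82.
Month 4: interest €190.00; balance after payment €7,602.68.
Month 5: interest €187.53; balance after payment €7,500.08.
Month 6: interest €185.00; balance after payment €7,394.94.
Month 7: interest €182.41; balance after payment €7,287.21.

€7,287.21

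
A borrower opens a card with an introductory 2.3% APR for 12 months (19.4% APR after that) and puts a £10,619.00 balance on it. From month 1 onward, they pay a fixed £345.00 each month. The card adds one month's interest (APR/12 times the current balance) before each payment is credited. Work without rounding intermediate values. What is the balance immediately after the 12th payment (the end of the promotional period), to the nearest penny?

£6,681.91

Promo months 1–12 at r₀ = 2.3%/12 = 0.00191667; months 13+ at r₁ = 19.4%/12 = 0.0161667.
After month 12: iterate B ← B·(1+r₀) − £345.00 for 12 months → £6,681.91.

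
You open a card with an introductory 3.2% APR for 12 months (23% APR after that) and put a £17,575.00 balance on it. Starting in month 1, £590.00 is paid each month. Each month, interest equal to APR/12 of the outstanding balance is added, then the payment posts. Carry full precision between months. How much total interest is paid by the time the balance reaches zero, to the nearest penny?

Promo months 1–12 at r₀ = 3.2%/12 = 0.00266667; months 13+ at r₁ = 23%/12 = 0.0191667.
After month 12: iterate B ← B·(1+r₀) − £590.00 for 12 months → £10,960.95.
Then at r₁ with £590.00/mo: n₂ = −ln(1 − r₁·B/P)/ln(1+r₁) ≈ 23.19 → 24 more payments.
Total paid = 35·£590.00 + £110.02 = £20,760.02; interest = £20,760.02 − £17,575.00 = £3,185.02.

£3,185.02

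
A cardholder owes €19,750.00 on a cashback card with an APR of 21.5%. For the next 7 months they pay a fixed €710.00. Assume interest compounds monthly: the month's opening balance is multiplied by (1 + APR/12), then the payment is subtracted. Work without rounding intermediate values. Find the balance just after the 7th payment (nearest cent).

€17,118.91

Monthly rate r = 21.5%/12 = 1.79167% = 0.0179167.
Each month: B ← B·(1+r) − €710.00.
Month 1: interest €353.85; balance after payment €19,393.85.
Month 2: interest €347.47; balance after payment €19,031.33.
Month 3: interest €340.98; balance after payment €18,662.31.
Month 4: interest €334.37; balance after payment €18,286.67.
Month 5: interest €327.64; balance after payment €17,904.31.
Month 6: interest €320.79; balance after payment €17,515.09.
Month 7: interest €313.81; balance after payment €17,118.91.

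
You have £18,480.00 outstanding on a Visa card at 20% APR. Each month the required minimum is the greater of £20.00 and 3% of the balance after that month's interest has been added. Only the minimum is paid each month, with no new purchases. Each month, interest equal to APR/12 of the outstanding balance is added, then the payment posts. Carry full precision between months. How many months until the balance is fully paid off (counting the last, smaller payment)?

Monthly rate r = 20%/12 = 1.66667% = 0.0166667.
While 3% of the post-interest balance exceeds £20.00, each month B ← (B·(1+r))·(1 − 0.03), i.e. B shrinks by the factor (1+r)·0.97 = 0.98617.
This holds for months 1–240. Entering month 241 the balance is £652.80; 3% of the post-interest balance is now below £20.00, so the flat £20.00 minimum applies from here.
From month 241 a fixed £20.00 at rate r clears £652.80 in 48 more payments. Total: 240 + 48 = 288 months.

288 months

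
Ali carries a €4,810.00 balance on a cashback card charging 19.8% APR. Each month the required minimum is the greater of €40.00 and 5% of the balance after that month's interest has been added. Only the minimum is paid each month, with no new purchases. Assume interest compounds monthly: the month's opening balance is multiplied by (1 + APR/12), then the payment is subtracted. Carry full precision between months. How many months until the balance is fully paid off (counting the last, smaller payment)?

76 months

Monthly rate r = 19.8%/12 = 1.65% = 0.0165.
While 5% of the post-interest balance exceeds €40.00, each month B ← (B·(1+r))·(1 − 0.05), i.e. B shrinks by the factor (1+r)·0.95 = 0.96567.
This holds for months 1–52. Entering month 53 the balance is €782.27; 5% of the post-interest balance is now below €40.00, so the flat €40.00 minimum applies from here.
From month 53 a fixed €40.00 at rate r clears €782.27 in 24 more payments. Total: 52 + 24 = 76 months.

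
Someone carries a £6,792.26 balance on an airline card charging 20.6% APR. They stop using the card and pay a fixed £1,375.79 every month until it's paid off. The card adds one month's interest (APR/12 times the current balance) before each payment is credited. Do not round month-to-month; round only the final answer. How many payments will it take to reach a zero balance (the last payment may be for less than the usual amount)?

6 months

Monthly rate r = 20.6%/12 = 1.71667% = 0.0171667.
Recurrence: B ← B·(1+r) − £1,375.79.
Month 1: interest £116.60; balance after payment £5,533.07.
Month 2: interest £94.98; balance after payment £4,252.26.
Month 3: interest £73.00; balance after payment £2,949.47.
Month 4: interest £50.63; balance after payment £1,624.31.
Month 5: interest £27.88; balance after payment £276.41.
Month 6: interest £4.75; balance after payment £0.00.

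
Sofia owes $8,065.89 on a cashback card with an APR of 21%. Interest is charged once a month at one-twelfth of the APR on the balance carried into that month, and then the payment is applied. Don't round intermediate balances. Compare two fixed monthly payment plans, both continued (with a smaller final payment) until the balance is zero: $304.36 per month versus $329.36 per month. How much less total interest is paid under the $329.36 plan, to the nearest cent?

Monthly rate r = 21%/12 = 1.75% = 0.0175.
At $304.36/mo: n = ⌈−ln(1 − rB₀/P)/ln(1+r)⌉ = 36 payments (last $280.71); total interest = total paid − $8,065.89 = $2,867.42.
At $329.36/mo: 33 payments (last $85.08); total interest $2,558.71.
Interest saved = $2,867.42 − $2,558.71 = $308.71.

$308.71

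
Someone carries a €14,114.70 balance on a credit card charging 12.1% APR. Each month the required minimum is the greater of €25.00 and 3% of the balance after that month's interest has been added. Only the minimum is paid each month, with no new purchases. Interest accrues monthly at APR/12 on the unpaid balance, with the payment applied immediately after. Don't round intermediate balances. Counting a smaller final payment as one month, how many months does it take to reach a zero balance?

180 months

Monthly rate r = 12.1%/12 = 1.00833% = 0.0100833.
While 3% of the post-interest balance exceeds €25.00, each month B ← (B·(1+r))·(1 − 0.03), i.e. B shrinks by the factor (1+r)·0.97 = 0.97978.
This holds for months 1–140. Entering month 141 the balance is €808.58; 3% of the post-interest balance is now below €25.00, so the flat €25.00 minimum applies from here.
From month 141 a fixed €25.00 at rate r clears €808.58 in 40 more payments. Total: 140 + 40 = 180 months.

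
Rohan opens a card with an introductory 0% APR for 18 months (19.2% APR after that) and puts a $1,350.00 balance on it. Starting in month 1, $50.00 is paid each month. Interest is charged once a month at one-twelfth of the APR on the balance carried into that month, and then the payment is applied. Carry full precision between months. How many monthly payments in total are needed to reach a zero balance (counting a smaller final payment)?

Promo months 1–18 at r₀ = 0%/12 = 0; months 19+ at r₁ = 19.2%/12 = 0.016.
After month 18 (no interest yet): B = $1,350.00 − 18·$50.00 = $450.00.
Then at r₁ with $50.00/mo: n₂ = −ln(1 − r₁·B/P)/ln(1+r₁) ≈ 9.80 → 10 more payments.

28 months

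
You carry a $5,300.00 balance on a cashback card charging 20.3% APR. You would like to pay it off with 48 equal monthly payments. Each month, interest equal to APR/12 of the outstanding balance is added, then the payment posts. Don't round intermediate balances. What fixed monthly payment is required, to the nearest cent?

Monthly rate r = 20.3%/12 = 1.69167% = 0.0169167.
Level-payment amortization: P = B₀·r / (1 − (1+r)^(−n)) = 5300.00·0.0169167 / (1 − 1.01692^(−48)).
Denominator 1 − (1+r)^(−48) = 0.553005202.
P = 89.6583 / 0.553005202 ≈ 162.13.

$162.13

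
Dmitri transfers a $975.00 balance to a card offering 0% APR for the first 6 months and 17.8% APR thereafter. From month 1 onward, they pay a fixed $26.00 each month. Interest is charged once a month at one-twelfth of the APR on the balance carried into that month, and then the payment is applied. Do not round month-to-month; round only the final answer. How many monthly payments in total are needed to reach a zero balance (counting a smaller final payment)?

49 payments

Promo months 1–6 at r₀ = 0%/12 = 0; months 7+ at r₁ = 17.8%/12 = 0.0148333.
After month 6 (no interest yet): B = $975.00 − 6·$26.00 = $819.00.
Then at r₁ with $26.00/mo: n₂ = −ln(1 − r₁·B/P)/ln(1+r₁) ≈ 42.77 → 43 more payments.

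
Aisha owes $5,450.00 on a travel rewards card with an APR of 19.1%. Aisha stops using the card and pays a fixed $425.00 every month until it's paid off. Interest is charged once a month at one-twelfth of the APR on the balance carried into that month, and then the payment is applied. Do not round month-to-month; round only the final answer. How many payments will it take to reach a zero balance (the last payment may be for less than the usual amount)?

15 payments

Monthly rate r = 19.1%/12 = 1.59167% = 0.0159167.
Recurrence: B ← B·(1+r) − $425.00.
Month 1: interest $86.75; balance after payment $5,111.75.
Month 2: interest $81.36; balance after payment $4,768.11.
Closed form: n = −ln(1 − rB₀/P)/ln(1+r) = −ln(0.79589)/ln(1.01592) ≈ 14.457, so the balance reaches zero during payment 15.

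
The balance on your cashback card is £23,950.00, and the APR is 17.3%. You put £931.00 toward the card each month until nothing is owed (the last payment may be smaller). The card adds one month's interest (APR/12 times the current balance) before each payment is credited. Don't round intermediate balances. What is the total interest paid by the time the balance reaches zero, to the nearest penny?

£6,193.26

Monthly rate r = 17.3%/12 = 1.44167% = 0.0144167.
Payoff takes n = ⌈−ln(1 − rB₀/P)/ln(1+r)⌉ = ⌈32.376⌉ = 33 payments; the last is £351.26.
Total paid = 32·£931.00 + £351.26 = £30,143.26.
Total interest = total paid − principal = £30,143.26 − £23,950.00 = £6,193.26.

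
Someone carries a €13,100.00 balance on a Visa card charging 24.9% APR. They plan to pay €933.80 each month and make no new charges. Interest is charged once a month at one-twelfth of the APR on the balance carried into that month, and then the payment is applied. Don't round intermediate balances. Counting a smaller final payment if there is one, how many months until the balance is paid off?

Monthly rate r = 24.9%/12 = 2.075% = 0.02075.
Recurrence: B ← B·(1+r) − €933.80.
Month 1: interest €271.82; balance after payment €12,438.03.
Month 2: interest €258.09; balance after payment €11,762.31.
Closed form: n = −ln(1 − rB₀/P)/ln(1+r) = −ln(0.7089)/ln(1.02075) ≈ 16.751, so the balance reaches zero during payment 17.

17 payments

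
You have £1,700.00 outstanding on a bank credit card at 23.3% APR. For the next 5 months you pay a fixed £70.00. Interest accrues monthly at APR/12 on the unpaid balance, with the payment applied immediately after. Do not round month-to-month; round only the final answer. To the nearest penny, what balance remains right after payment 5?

Monthly rate r = 23.3%/12 = 1.94167% = 0.0194167.
Each month: B ← B·(1+r) − £70.00.
Month 1: interest £33.01; balance after payment £1,663.01.
Month 2: interest £32.29; balance after payment £1,625.30.
Month 3: interest £31.56; balance after payment £1,586.86.
Month 4: interest £30.81; balance after payment £1,547.67.
Month 5: interest £30.05; balance after payment £1,507.72.

£1,507.72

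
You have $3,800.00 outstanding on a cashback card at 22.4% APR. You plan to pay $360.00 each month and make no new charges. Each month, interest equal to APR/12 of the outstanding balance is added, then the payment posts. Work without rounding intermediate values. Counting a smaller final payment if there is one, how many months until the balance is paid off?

Monthly rate r = 22.4%/12 = 1.86667% = 0.0186667.
Recurrence: B ← B·(1+r) − $360.00.
Month 1: interest $70.93; balance after payment $3,510.93.
Month 2: interest $65.54; balance after payment $3,216.47.
Closed form: n = −ln(1 − rB₀/P)/ln(1+r) = −ln(0.80296)/ln(1.01867) ≈ 11.865, so the balance reaches zero during payment 12.

12 payments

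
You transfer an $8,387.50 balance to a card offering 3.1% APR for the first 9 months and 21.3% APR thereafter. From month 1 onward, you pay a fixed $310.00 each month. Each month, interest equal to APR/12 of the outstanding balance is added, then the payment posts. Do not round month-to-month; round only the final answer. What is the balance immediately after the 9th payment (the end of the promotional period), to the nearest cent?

$5,765.53

Promo months 1–9 at r₀ = 3.1%/12 = 0.00258333; months 10+ at r₁ = 21.3%/12 = 0.01775.
After month 9: iterate B ← B·(1+r₀) − $310.00 for 9 months → $5,765.53.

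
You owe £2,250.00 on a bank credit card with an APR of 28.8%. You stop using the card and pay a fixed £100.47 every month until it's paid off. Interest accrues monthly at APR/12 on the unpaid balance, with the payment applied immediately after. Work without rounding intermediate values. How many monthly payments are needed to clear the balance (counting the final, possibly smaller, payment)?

Monthly rate r = 28.8%/12 = 2.4% = 0.024.
Recurrence: B ← B·(1+r) − £100.47.
Month 1: interest £54.00; balance after payment £2,203.53.
Month 2: interest £52.88; balance after payment £2,155.94.
Closed form: n = −ln(1 − rB₀/P)/ln(1+r) = −ln(0.46253)/ln(1.024) ≈ 32.511, so the balance reaches zero during payment 33.

33 payments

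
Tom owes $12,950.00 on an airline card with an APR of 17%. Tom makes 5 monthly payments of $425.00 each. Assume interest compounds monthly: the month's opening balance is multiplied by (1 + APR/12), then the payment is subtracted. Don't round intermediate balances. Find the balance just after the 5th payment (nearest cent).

$11,707.59

Monthly rate r = 17%/12 = 1.41667% = 0.0141667.
Each month: B ← B·(1+r) − $425.00.
Month 1: interest $183.46; balance after payment $12,708.46.
Month 2: interest $180.04; balance after payment $12,463.49.
Month 3: interest $176.57; balance after payment $12,215.06.
Month 4: interest $173.05; balance after payment $11,963.11.
Month 5: interest $169.48; balance after payment $11,707.59.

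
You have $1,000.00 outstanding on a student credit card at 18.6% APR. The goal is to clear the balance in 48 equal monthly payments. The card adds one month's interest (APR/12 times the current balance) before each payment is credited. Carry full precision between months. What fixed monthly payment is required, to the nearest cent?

$29.69

Monthly rate r = 18.6%/12 = 1.55% = 0.0155.
Level-payment amortization: P = B₀·r / (1 − (1+r)^(−n)) = 1000.00·0.0155 / (1 − 1.0155^(−48)).
Denominator 1 − (1+r)^(−48) = 0.522070907.
P = 15.5 / 0.522070907 ≈ 29.69.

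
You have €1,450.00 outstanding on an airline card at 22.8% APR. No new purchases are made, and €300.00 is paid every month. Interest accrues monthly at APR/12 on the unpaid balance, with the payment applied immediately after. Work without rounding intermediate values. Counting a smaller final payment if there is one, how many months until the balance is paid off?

Monthly rate r = 22.8%/12 = 1.9% = 0.019.
Recurrence: B ← B·(1+r) − €300.00.
Month 1: interest €27.55; balance after payment €1,177.55.
Month 2: interest €22.37; balance after payment €899.92.
Month 3: interest €17.10; balance after payment €617.02.
Month 4: interest €11.72; balance after payment €328.75.
Month 5: interest €6.25; balance after payment €34.99.
Month 6: interest €0.66; balance after payment €0.00.

6 months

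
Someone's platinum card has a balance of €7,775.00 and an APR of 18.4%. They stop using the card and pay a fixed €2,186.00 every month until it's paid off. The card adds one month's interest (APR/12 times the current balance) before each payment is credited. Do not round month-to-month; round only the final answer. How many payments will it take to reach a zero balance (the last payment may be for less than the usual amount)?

4 payments

Monthly rate r = 18.4%/12 = 1.53333% = 0.0153333.
Recurrence: B ← B·(1+r) − €2,186.00.
Month 1: interest €119.22; balance after payment €5,708.22.
Month 2: interest €87.53; balance after payment €3,609.74.
Month 3: interest €55.35; balance after payment €1,479.09.
Month 4: interest €22.68; balance after payment €0.00.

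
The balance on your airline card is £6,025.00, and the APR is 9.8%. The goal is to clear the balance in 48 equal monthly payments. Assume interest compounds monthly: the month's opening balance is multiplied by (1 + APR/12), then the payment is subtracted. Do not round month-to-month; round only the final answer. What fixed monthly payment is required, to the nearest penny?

£152.23

Monthly rate r = 9.8%/12 = 0.816667% = 0.00816667.
Level-payment amortization: P = B₀·r / (1 − (1+r)^(−n)) = 6025.00·0.00816667 / (1 − 1.00817^(−48)).
Denominator 1 − (1+r)^(−48) = 0.323219305.
P = 49.2042 / 0.323219305 ≈ 152.23.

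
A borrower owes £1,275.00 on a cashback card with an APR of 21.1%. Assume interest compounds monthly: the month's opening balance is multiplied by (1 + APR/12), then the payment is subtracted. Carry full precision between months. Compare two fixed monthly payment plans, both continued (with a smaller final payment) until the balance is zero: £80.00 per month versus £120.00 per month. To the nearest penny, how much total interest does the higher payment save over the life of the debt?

£85.42

Monthly rate r = 21.1%/12 = 1.75833% = 0.0175833.
At £80.00/mo: n = ⌈−ln(1 − rB₀/P)/ln(1+r)⌉ = 19 payments (last £69.29); total interest = total paid − £1,275.00 = £234.29.
At £120.00/mo: 12 payments (last £103.87); total interest £148.87.
Interest saved = £234.29 − £148.87 = £85.42.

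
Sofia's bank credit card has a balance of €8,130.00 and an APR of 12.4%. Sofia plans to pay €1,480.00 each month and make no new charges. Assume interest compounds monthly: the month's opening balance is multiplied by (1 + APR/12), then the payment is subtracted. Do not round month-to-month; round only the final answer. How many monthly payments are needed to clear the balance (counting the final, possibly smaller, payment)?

6 months

Monthly rate r = 12.4%/12 = 1.03333% = 0.0103333.
Recurrence: B ← B·(1+r) − €1,480.00.
Month 1: interest €84.01; balance after payment €6,734.01.
Month 2: interest €69.58; balance after payment €5,323.59.
Month 3: interest €55.01; balance after payment €3,898.61.
Month 4: interest €40.29; balance after payment €2,458.89.
Month 5: interest €25.41; balance after payment €1,004.30.
Month 6: interest €10.38; balance after payment €0.00.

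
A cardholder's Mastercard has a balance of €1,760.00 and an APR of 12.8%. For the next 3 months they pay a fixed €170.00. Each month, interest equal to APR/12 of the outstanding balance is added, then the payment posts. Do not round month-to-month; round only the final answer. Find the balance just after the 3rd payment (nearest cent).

€1,301.46

Monthly rate r = 12.8%/12 = 1.06667% = 0.0106667.
Each month: B ← B·(1+r) − €170.00.
Month 1: interest €18.77; balance after payment €1,608.77.
Month 2: interest €17.16; balance after payment €1,455.93.
Month 3: interest €15.53; balance after payment €1,301.46.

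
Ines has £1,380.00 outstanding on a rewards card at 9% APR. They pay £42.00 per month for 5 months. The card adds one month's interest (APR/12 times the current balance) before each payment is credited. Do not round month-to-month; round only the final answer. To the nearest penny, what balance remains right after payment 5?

Monthly rate r = 9%/12 = 0.75% = 0.0075.
Each month: B ← B·(1+r) − £42.00.
Month 1: interest £10.35; balance after payment £1,348.35.
Month 2: interest £10.11; balance after payment £1,316.46.
Month 3: interest £9.87; balance after payment £1,284.34.
Month 4: interest £9.63; balance after payment £1,251.97.
Month 5: interest £9.39; balance after payment £1,219.36.

£1,219.36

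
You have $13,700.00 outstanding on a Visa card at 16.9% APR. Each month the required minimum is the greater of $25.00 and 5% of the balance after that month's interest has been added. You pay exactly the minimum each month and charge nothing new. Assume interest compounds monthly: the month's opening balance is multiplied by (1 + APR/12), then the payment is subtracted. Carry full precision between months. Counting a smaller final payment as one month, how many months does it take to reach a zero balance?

113 months

Monthly rate r = 16.9%/12 = 1.40833% = 0.0140833.
While 5% of the post-interest balance exceeds $25.00, each month B ← (B·(1+r))·(1 − 0.05), i.e. B shrinks by the factor (1+r)·0.95 = 0.96338.
This holds for months 1–90. Entering month 91 the balance is $476.95; 5% of the post-interest balance is now below $25.00, so the flat $25.00 minimum applies from here.
From month 91 a fixed $25.00 at rate r clears $476.95 in 23 more payments. Total: 90 + 23 = 113 months.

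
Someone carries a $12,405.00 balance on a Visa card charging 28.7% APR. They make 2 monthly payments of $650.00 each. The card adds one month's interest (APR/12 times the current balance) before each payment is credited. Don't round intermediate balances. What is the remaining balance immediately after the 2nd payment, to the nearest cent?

$11,689.92

Monthly rate r = 28.7%/12 = 2.39167% = 0.0239167.
Each month: B ← B·(1+r) − $650.00.
Month 1: interest $296.69; balance after payment $12,051.69.
Month 2: interest $288.24; balance after payment $11,689.92.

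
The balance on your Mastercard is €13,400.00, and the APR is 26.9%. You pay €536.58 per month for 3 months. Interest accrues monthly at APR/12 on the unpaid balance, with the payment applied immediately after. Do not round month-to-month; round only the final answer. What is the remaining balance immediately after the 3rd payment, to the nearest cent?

€12,675.41

Monthly rate r = 26.9%/12 = 2.24167% = 0.0224167.
Each month: B ← B·(1+r) − €536.58.
Month 1: interest €300.38; balance after payment €13,163.80.
Month 2: interest €295.09; balance after payment €12,922.31.
Month 3: interest €289.68; balance after payment €12,675.41.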